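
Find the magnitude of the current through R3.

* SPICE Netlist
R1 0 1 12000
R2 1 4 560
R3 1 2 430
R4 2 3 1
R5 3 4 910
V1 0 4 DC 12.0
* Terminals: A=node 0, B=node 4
Nodal analysis, taking node 4 as the 0 V reference.
Source V1 fixes V_0 = 12 V.
KCL at each unknown node (sum of currents leaving = 0; resistances in Ω):
  Node 1: (V_1 - 12)/12000 + (V_1 - 0)/560 + (V_1 - V_2)/430 = 0
  Node 2: (V_2 - V_1)/430 + (V_2 - V_3)/1 = 0
  Node 3: (V_3 - V_2)/1 + (V_3 - 0)/910 = 0
Collecting terms (coefficients in siemens):
  0.004195·V_1 - 0.002326·V_2 = 0.001
  1.002·V_2 - 0.002326·V_1 - 1·V_3 = 0
  1.001·V_3 - 1·V_2 = 0
Solving these 3 simultaneous equations (Gaussian elimination) gives:
  V_1 = 0.3824 V, V_2 = 0.2598 V, V_3 = 0.2595 V
I_R3 = (V_1 - V_2)/R3 = (0.3824 - 0.2598)/430 = 0.0002852 A
|I_R3| = 0.0002852 A

Final answer: |I_R3| = 0.0002852 A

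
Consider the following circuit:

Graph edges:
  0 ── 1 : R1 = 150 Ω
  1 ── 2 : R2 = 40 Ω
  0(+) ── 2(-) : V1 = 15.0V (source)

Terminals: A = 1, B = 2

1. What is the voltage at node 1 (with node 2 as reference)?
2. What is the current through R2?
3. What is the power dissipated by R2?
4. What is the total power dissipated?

Nodal analysis, taking node 2 as the 0 V reference.
Source V1 fixes V_0 = 15 V.
KCL at each unknown node (sum of currents leaving = 0; resistances in Ω):
  Node 1: (V_1 - 15)/150 + (V_1 - 0)/40 = 0
Collecting terms: 0.03167 × V_1 = 0.1  =>  V_1 = 3.158 V
Part 1:
  Read off the nodal solution: V_1 = 3.158 V
Part 2:
  I_R2 = (V_1 - V_2)/R2 = (3.158 - 0)/40 = 0.07895 A
  Magnitude: I_R2 = 0.07895 A
Part 3:
  I_R2 = (V_1 - V_2)/R2 = (3.158 - 0)/40 = 0.07895 A
  P_R2 = I_R2² × R2 = (0.07895)² × 40 = 0.2493 W
Part 4:
  Power in each resistor, P = (ΔV)²/R:
    P_R1 = (15 - 3.158)²/150 = 0.9349 W
    P_R2 = (3.158 - 0)²/40 = 0.2493 W
  P_total = P_R1 + P_R2 = 1.184 W

Final answers:
1. V_1 = 3.158 V
2. I_R2 = 0.07895 A
3. P_R2 = 0.2493 W
4. P_total = 1.184 W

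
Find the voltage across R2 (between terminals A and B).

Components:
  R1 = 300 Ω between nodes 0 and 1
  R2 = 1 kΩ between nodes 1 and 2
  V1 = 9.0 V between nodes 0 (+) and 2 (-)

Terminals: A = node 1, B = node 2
R1 and R2 are in series across V1 (node 0 → node 1 → node 2), and the output A–B is taken across R2, so this is a voltage divider.
Series current: I = V1/(R1 + R2) = 9/(300 + 1000) = 9/1300 = 0.006923 A
V_R2 = I × R2 = V1 × R2/(R1 + R2) = 9 × 1000/1300 = 6.923 V

Final answer: 6.923 V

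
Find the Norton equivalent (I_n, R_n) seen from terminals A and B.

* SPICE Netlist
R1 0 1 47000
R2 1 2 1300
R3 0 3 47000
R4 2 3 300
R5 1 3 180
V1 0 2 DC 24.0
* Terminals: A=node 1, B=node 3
Find the Thévenin equivalent first; then I_n = V_th/R_th and R_n = R_th.
Step 1 — V_th is the open-circuit voltage V_A - V_B (nothing connected across the terminals).
Nodal analysis, taking node 2 as the 0 V reference.
Source V1 fixes V_0 = 24 V.
KCL at each unknown node (sum of currents leaving = 0; resistances in Ω):
  Node 1: (V_1 - 24)/47000 + (V_1 - 0)/1300 + (V_1 - V_3)/180 = 0
  Node 3: (V_3 - 24)/47000 + (V_3 - 0)/300 + (V_3 - V_1)/180 = 0
Collecting terms (coefficients in siemens):
  0.006346·V_1 - 0.005556·V_3 = 0.0005106
  0.00891·V_3 - 0.005556·V_1 = 0.0005106
Determinant D = (0.006346)(0.00891) - (-0.005556)(-0.005556) = 0.00002568
V_1 = [(0.0005106)(0.00891) - (-0.005556)(0.0005106)]/D = 0.2876 V
V_3 = [(0.006346)(0.0005106) - (0.0005106)(-0.005556)]/D = 0.2367 V
V_th = V_1 - V_3 = 0.2876 - 0.2367 = 0.05099 V
Step 2 — R_th: zero the source — replace V1 by a short circuit (node 2 merges into node 0) — and find the resistance seen between A (node 1) and B (node 3).
Reduce the network between node 1 (A) and node 3 (B) by series/parallel combination:
  Rp1 = R1 ‖ R2 (parallel, both between nodes 0 and 1) = 1/(1/47000 + 1/1300) = 1265 Ω
  Rp2 = R3 ‖ R4 (parallel, both between nodes 0 and 3) = 1/(1/47000 + 1/300) = 298.1 Ω
  Rs1 = Rp1 + Rp2 (series, joined only at node 0) = 1265 + 298.1 = 1563 Ω
  Rp3 = R5 ‖ Rs1 (parallel, both between nodes 1 and 3) = 1/(1/180 + 1/1563) = 161.4 Ω
R_th = 161.4 Ω
I_n = V_th/R_th = 0.05099/161.4 = 0.0003159 A, and R_n = R_th = 161.4 Ω

Final answer: I_n = 0.0003159 A, R_n = 161.4 Ω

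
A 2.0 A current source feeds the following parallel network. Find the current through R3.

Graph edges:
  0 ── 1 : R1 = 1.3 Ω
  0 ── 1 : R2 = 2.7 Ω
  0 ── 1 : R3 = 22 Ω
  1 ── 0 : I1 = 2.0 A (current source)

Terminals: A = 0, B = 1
All resistors sit directly between nodes 0 and 1, so they are in parallel and share one voltage V; the full source current 2 A splits among them.
1/R_par = 1/1.3 + 1/2.7 + 1/22 = 1.185 S  =>  R_par = 0.8438 Ω
V = I × R_par = 2 × 0.8438 = 1.688 V
I_R3 = V/R3 = 1.688/22 = 0.07671 A

Final answer: 0.07671 A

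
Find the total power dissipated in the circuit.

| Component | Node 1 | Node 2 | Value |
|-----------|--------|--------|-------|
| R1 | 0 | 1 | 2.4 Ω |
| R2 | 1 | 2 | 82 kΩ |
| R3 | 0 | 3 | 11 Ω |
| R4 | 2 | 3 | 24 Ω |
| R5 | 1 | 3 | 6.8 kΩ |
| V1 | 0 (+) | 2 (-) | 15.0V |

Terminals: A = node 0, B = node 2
Nodal analysis, taking node 2 as the 0 V reference.
Source V1 fixes V_0 = 15 V.
KCL at each unknown node (sum of currents leaving = 0; resistances in Ω):
  Node 1: (V_1 - 15)/2.4 + (V_1 - 0)/82000 + (V_1 - V_3)/6800 = 0
  Node 3: (V_3 - 15)/11 + (V_3 - 0)/24 + (V_3 - V_1)/6800 = 0
Collecting terms (coefficients in siemens):
  0.4168·V_1 - 0.0001471·V_3 = 6.25
  0.1327·V_3 - 0.0001471·V_1 = 1.364
Determinant D = (0.4168)(0.1327) - (-0.0001471)(-0.0001471) = 0.05532
V_1 = [(6.25)(0.1327) - (-0.0001471)(1.364)]/D = 15 V
V_3 = [(0.4168)(1.364) - (6.25)(-0.0001471)]/D = 10.29 V
Power in each resistor, P = (ΔV)²/R:
  P_R1 = (15 - 15)²/2.4 = 0.000001838 W
  P_R2 = (15 - 0)²/82000 = 0.002743 W
  P_R3 = (15 - 10.29)²/11 = 2.016 W
  P_R4 = (0 - 10.29)²/24 = 4.413 W
  P_R5 = (15 - 10.29)²/6800 = 0.003258 W
P_total = P_R1 + P_R2 + P_R3 + P_R4 + P_R5 = 6.435 W

Final answer: 6.435 W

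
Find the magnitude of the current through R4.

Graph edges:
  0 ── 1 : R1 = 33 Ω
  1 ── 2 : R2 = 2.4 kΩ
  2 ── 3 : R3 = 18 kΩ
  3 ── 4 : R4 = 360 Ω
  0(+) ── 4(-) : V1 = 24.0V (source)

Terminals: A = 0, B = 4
Nodal analysis, taking node 4 as the 0 V reference.
Source V1 fixes V_0 = 24 V.
KCL at each unknown node (sum of currents leaving = 0; resistances in Ω):
  Node 1: (V_1 - 24)/33 + (V_1 - V_2)/2400 = 0
  Node 2: (V_2 - V_1)/2400 + (V_2 - V_3)/18000 = 0
  Node 3: (V_3 - V_2)/18000 + (V_3 - 0)/360 = 0
Collecting terms (coefficients in siemens):
  0.03072·V_1 - 0.0004167·V_2 = 0.7273
  0.0004722·V_2 - 0.0004167·V_1 - 0.00005556·V_3 = 0
  0.002833·V_3 - 0.00005556·V_2 = 0
Solving these 3 simultaneous equations (Gaussian elimination) gives:
  V_1 = 23.96 V, V_2 = 21.19 V, V_3 = 0.4155 V
I_R4 = (V_3 - V_4)/R4 = (0.4155 - 0)/360 = 0.001154 A
|I_R4| = 0.001154 A

Final answer: |I_R4| = 0.001154 A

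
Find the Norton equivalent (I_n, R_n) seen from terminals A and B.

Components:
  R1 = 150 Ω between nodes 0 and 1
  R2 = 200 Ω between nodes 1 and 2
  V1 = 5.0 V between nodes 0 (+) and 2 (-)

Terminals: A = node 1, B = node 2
Find the Thévenin equivalent first; then I_n = V_th/R_th and R_n = R_th.
Step 1 — V_th is the open-circuit voltage V_A - V_B (nothing connected across the terminals).
Nodal analysis, taking node 2 as the 0 V reference.
Source V1 fixes V_0 = 5 V.
KCL at each unknown node (sum of currents leaving = 0; resistances in Ω):
  Node 1: (V_1 - 5)/150 + (V_1 - 0)/200 = 0
Collecting terms: 0.01167 × V_1 = 0.03333  =>  V_1 = 2.857 V
V_th = V_1 - V_2 = 2.857 - 0 = 2.857 V
Step 2 — R_th: zero the source — replace V1 by a short circuit (node 2 merges into node 0) — and find the resistance seen between A (node 1) and B (node 0).
Reduce the network between node 1 (A) and node 0 (B) by series/parallel combination:
  Rp1 = R1 ‖ R2 (parallel, both between nodes 0 and 1) = 1/(1/150 + 1/200) = 85.71 Ω
R_th = 85.71 Ω
I_n = V_th/R_th = 2.857/85.71 = 0.03333 A, and R_n = R_th = 85.71 Ω

Final answer: I_n = 0.03333 A, R_n = 85.71 Ω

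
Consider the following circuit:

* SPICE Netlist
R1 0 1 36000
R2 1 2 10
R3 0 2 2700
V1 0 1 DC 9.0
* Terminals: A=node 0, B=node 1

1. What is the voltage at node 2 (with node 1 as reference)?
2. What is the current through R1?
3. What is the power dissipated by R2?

Nodal analysis, taking node 1 as the 0 V reference.
Source V1 fixes V_0 = 9 V.
KCL at each unknown node (sum of currents leaving = 0; resistances in Ω):
  Node 2: (V_2 - 0)/10 + (V_2 - 9)/2700 = 0
Collecting terms: 0.1004 × V_2 = 0.003333  =>  V_2 = 0.03321 V
Part 1:
  Read off the nodal solution: V_2 = 0.03321 V
Part 2:
  I_R1 = (V_0 - V_1)/R1 = (9 - 0)/36000 = 0.00025 A
  Magnitude: I_R1 = 0.00025 A
Part 3:
  I_R2 = (V_1 - V_2)/R2 = (0 - 0.03321)/10 = -0.003321 A
  P_R2 = I_R2² × R2 = (-0.003321)² × 10 = 0.0001103 W

Final answers:
1. V_2 = 0.03321 V
2. I_R1 = 0.00025 A
3. P_R2 = 0.0001103 W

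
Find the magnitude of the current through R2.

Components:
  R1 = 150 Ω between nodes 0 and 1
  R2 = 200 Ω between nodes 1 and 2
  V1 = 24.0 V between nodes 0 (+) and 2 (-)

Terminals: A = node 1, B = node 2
Nodal analysis, taking node 2 as the 0 V reference.
Source V1 fixes V_0 = 24 V.
KCL at each unknown node (sum of currents leaving = 0; resistances in Ω):
  Node 1: (V_1 - 24)/150 + (V_1 - 0)/200 = 0
Collecting terms: 0.01167 × V_1 = 0.16  =>  V_1 = 13.71 V
I_R2 = (V_1 - V_2)/R2 = (13.71 - 0)/200 = 0.06857 A
|I_R2| = 0.06857 A

Final answer: |I_R2| = 0.06857 A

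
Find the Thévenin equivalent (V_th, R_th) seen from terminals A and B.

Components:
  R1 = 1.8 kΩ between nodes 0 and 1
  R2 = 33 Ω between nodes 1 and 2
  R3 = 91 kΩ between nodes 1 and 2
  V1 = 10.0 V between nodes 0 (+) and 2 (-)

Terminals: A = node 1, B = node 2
Step 1 — V_th is the open-circuit voltage V_A - V_B (nothing connected across the terminals).
Nodal analysis, taking node 2 as the 0 V reference.
Source V1 fixes V_0 = 10 V.
KCL at each unknown node (sum of currents leaving = 0; resistances in Ω):
  Node 1: (V_1 - 10)/1800 + (V_1 - 0)/33 + (V_1 - 0)/91000 = 0
Collecting terms: 0.03087 × V_1 = 0.005556  =>  V_1 = 0.18 V
V_th = V_1 - V_2 = 0.18 - 0 = 0.18 V
Step 2 — R_th: zero the source — replace V1 by a short circuit (node 2 merges into node 0) — and find the resistance seen between A (node 1) and B (node 0).
Reduce the network between node 1 (A) and node 0 (B) by series/parallel combination:
  Rp1 = R1 ‖ R2 ‖ R3 (parallel, all between nodes 0 and 1) = 1/(1/1800 + 1/33 + 1/91000) = 32.39 Ω
R_th = 32.39 Ω

Final answer: V_th = 0.18 V, R_th = 32.39 Ω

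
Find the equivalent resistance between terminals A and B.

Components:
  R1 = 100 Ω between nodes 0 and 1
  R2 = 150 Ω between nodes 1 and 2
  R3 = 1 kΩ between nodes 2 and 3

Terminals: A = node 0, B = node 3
Reduce the network between node 0 (A) and node 3 (B) by series/parallel combination:
  Rs1 = R1 + R2 (series, joined only at node 1) = 100 + 150 = 250 Ω
  Rs2 = R3 + Rs1 (series, joined only at node 2) = 1000 + 250 = 1250 Ω
R_eq = 1.25 kΩ

Final answer: 1.25 kΩ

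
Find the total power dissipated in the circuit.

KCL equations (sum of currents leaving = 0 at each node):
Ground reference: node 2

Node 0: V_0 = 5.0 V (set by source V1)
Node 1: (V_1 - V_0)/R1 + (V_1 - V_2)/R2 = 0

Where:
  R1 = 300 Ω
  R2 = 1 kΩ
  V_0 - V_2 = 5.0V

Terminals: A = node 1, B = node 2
Nodal analysis, taking node 2 as the 0 V reference.
Source V1 fixes V_0 = 5 V.
KCL at each unknown node (sum of currents leaving = 0; resistances in Ω):
  Node 1: (V_1 - 5)/300 + (V_1 - 0)/1000 = 0
Collecting terms: 0.004333 × V_1 = 0.01667  =>  V_1 = 3.846 V
Power in each resistor, P = (ΔV)²/R:
  P_R1 = (5 - 3.846)²/300 = 0.004438 W
  P_R2 = (3.846 - 0)²/1000 = 0.01479 W
P_total = P_R1 + P_R2 = 0.01923 W

Final answer: 0.01923 W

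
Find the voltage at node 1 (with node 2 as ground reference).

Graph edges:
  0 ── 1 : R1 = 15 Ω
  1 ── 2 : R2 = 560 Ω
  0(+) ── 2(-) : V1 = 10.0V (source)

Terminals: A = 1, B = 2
Nodal analysis, taking node 2 as the 0 V reference.
Source V1 fixes V_0 = 10 V.
KCL at each unknown node (sum of currents leaving = 0; resistances in Ω):
  Node 1: (V_1 - 10)/15 + (V_1 - 0)/560 = 0
Collecting terms: 0.06845 × V_1 = 0.6667  =>  V_1 = 9.739 V
The requested potential is V_1 = 9.739 V.

Final answer: V_1 = 9.739 V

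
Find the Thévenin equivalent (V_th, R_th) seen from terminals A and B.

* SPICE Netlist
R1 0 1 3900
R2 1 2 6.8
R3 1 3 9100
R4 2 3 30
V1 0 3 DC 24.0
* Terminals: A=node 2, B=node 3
Step 1 — V_th is the open-circuit voltage V_A - V_B (nothing connected across the terminals).
Nodal analysis, taking node 3 as the 0 V reference.
Source V1 fixes V_0 = 24 V.
KCL at each unknown node (sum of currents leaving = 0; resistances in Ω):
  Node 1: (V_1 - 24)/3900 + (V_1 - V_2)/6.8 + (V_1 - 0)/9100 = 0
  Node 2: (V_2 - V_1)/6.8 + (V_2 - 0)/30 = 0
Collecting terms (coefficients in siemens):
  0.1474·V_1 - 0.1471·V_2 = 0.006154
  0.1804·V_2 - 0.1471·V_1 = 0
Determinant D = (0.1474)(0.1804) - (-0.1471)(-0.1471) = 0.004968
V_1 = [(0.006154)(0.1804) - (-0.1471)(0)]/D = 0.2234 V
V_2 = [(0.1474)(0) - (0.006154)(-0.1471)]/D = 0.1822 V
V_th = V_2 - V_3 = 0.1822 - 0 = 0.1822 V
Step 2 — R_th: zero the source — replace V1 by a short circuit (node 3 merges into node 0) — and find the resistance seen between A (node 2) and B (node 0).
Reduce the network between node 2 (A) and node 0 (B) by series/parallel combination:
  Rp1 = R1 ‖ R3 (parallel, both between nodes 0 and 1) = 1/(1/3900 + 1/9100) = 2730 Ω
  Rs1 = R2 + Rp1 (series, joined only at node 1) = 6.8 + 2730 = 2737 Ω
  Rp2 = R4 ‖ Rs1 (parallel, both between nodes 0 and 2) = 1/(1/30 + 1/2737) = 29.67 Ω
R_th = 29.67 Ω

Final answer: V_th = 0.1822 V, R_th = 29.67 Ω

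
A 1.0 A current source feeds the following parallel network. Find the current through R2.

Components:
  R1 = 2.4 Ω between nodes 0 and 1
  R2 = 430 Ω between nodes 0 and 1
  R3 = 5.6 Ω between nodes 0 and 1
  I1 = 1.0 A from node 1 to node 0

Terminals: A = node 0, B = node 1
All resistors sit directly between nodes 0 and 1, so they are in parallel and share one voltage V; the full source current 1 A splits among them.
1/R_par = 1/2.4 + 1/430 + 1/5.6 = 0.5976 S  =>  R_par = 1.673 Ω
V = I × R_par = 1 × 1.673 = 1.673 V
I_R2 = V/R2 = 1.673/430 = 0.003892 A

Final answer: 0.003892 A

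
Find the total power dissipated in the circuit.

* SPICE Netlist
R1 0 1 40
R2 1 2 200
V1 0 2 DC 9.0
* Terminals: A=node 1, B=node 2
Nodal analysis, taking node 2 as the 0 V reference.
Source V1 fixes V_0 = 9 V.
KCL at each unknown node (sum of currents leaving = 0; resistances in Ω):
  Node 1: (V_1 - 9)/40 + (V_1 - 0)/200 = 0
Collecting terms: 0.03 × V_1 = 0.225  =>  V_1 = 7.5 V
Power in each resistor, P = (ΔV)²/R:
  P_R1 = (9 - 7.5)²/40 = 0.05625 W
  P_R2 = (7.5 - 0)²/200 = 0.2812 W
P_total = P_R1 + P_R2 = 0.3375 W

Final answer: 0.3375 W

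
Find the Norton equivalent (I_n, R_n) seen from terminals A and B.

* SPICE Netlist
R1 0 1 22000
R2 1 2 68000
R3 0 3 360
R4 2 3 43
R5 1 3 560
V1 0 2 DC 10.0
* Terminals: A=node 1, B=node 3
Find the Thévenin equivalent first; then I_n = V_th/R_th and R_n = R_th.
Step 1 — V_th is the open-circuit voltage V_A - V_B (nothing connected across the terminals).
Nodal analysis, taking node 2 as the 0 V reference.
Source V1 fixes V_0 = 10 V.
KCL at each unknown node (sum of currents leaving = 0; resistances in Ω):
  Node 1: (V_1 - 10)/22000 + (V_1 - 0)/68000 + (V_1 - V_3)/560 = 0
  Node 3: (V_3 - 10)/360 + (V_3 - 0)/43 + (V_3 - V_1)/560 = 0
Collecting terms (coefficients in siemens):
  0.001846·V_1 - 0.001786·V_3 = 0.0004545
  0.02782·V_3 - 0.001786·V_1 = 0.02778
Determinant D = (0.001846)(0.02782) - (-0.001786)(-0.001786) = 0.00004816
V_1 = [(0.0004545)(0.02782) - (-0.001786)(0.02778)]/D = 1.292 V
V_3 = [(0.001846)(0.02778) - (0.0004545)(-0.001786)]/D = 1.081 V
V_th = V_1 - V_3 = 1.292 - 1.081 = 0.211 V
Step 2 — R_th: zero the source — replace V1 by a short circuit (node 2 merges into node 0) — and find the resistance seen between A (node 1) and B (node 3).
Reduce the network between node 1 (A) and node 3 (B) by series/parallel combination:
  Rp1 = R1 ‖ R2 (parallel, both between nodes 0 and 1) = 1/(1/22000 + 1/68000) = 16620 Ω
  Rp2 = R3 ‖ R4 (parallel, both between nodes 0 and 3) = 1/(1/360 + 1/43) = 38.41 Ω
  Rs1 = Rp1 + Rp2 (series, joined only at node 0) = 16620 + 38.41 = 16660 Ω
  Rp3 = R5 ‖ Rs1 (parallel, both between nodes 1 and 3) = 1/(1/560 + 1/16660) = 541.8 Ω
R_th = 541.8 Ω
I_n = V_th/R_th = 0.211/541.8 = 0.0003895 A, and R_n = R_th = 541.8 Ω

Final answer: I_n = 0.0003895 A, R_n = 541.8 Ω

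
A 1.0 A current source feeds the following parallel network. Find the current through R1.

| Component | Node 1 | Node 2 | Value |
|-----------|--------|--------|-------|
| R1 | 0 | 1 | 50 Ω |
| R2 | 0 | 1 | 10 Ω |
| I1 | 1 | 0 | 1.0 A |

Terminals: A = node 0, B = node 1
All resistors sit directly between nodes 0 and 1, so they are in parallel and share one voltage V; the full source current 1 A splits among them.
1/R_par = 1/50 + 1/10 = 0.12 S  =>  R_par = 8.333 Ω
V = I × R_par = 1 × 8.333 = 8.333 V
I_R1 = V/R1 = 8.333/50 = 0.1667 A

Final answer: 0.1667 A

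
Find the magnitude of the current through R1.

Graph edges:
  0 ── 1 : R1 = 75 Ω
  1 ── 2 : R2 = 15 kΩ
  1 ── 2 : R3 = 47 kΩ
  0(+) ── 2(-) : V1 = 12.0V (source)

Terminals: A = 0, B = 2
Nodal analysis, taking node 2 as the 0 V reference.
Source V1 fixes V_0 = 12 V.
KCL at each unknown node (sum of currents leaving = 0; resistances in Ω):
  Node 1: (V_1 - 12)/75 + (V_1 - 0)/15000 + (V_1 - 0)/47000 = 0
Collecting terms: 0.01342 × V_1 = 0.16  =>  V_1 = 11.92 V
I_R1 = (V_0 - V_1)/R1 = (12 - 11.92)/75 = 0.001048 A
|I_R1| = 0.001048 A

Final answer: |I_R1| = 0.001048 A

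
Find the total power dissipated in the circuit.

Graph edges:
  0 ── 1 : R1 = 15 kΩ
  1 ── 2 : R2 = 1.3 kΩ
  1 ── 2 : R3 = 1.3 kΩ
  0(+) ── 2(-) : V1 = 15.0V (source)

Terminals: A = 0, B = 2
Nodal analysis, taking node 2 as the 0 V reference.
Source V1 fixes V_0 = 15 V.
KCL at each unknown node (sum of currents leaving = 0; resistances in Ω):
  Node 1: (V_1 - 15)/15000 + (V_1 - 0)/1300 + (V_1 - 0)/1300 = 0
Collecting terms: 0.001605 × V_1 = 0.001  =>  V_1 = 0.623 V
Power in each resistor, P = (ΔV)²/R:
  P_R1 = (15 - 0.623)²/15000 = 0.01378 W
  P_R2 = (0.623 - 0)²/1300 = 0.0002986 W
  P_R3 = (0.623 - 0)²/1300 = 0.0002986 W
P_total = P_R1 + P_R2 + P_R3 = 0.01438 W

Final answer: 0.01438 W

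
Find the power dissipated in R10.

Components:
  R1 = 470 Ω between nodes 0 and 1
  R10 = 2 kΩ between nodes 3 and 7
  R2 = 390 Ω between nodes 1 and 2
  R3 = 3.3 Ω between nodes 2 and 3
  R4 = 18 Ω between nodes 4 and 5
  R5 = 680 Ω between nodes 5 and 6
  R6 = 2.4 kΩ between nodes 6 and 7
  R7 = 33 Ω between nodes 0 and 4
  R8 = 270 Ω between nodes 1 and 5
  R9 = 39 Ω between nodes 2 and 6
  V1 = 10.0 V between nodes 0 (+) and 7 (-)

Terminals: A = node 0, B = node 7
Nodal analysis, taking node 7 as the 0 V reference.
Source V1 fixes V_0 = 10 V.
KCL at each unknown node (sum of currents leaving = 0; resistances in Ω):
  Node 1: (V_1 - 10)/470 + (V_1 - V_2)/390 + (V_1 - V_5)/270 = 0
  Node 2: (V_2 - V_1)/390 + (V_2 - V_3)/3.3 + (V_2 - V_6)/39 = 0
  Node 3: (V_3 - V_2)/3.3 + (V_3 - 0)/2000 = 0
  Node 4: (V_4 - V_5)/18 + (V_4 - 10)/33 = 0
  Node 5: (V_5 - V_4)/18 + (V_5 - V_6)/680 + (V_5 - V_1)/270 = 0
  Node 6: (V_6 - V_5)/680 + (V_6 - 0)/2400 + (V_6 - V_2)/39 = 0
Collecting terms (coefficients in siemens):
  0.008395·V_1 - 0.002564·V_2 - 0.003704·V_5 = 0.02128
  0.3312·V_2 - 0.002564·V_1 - 0.303·V_3 - 0.02564·V_6 = 0
  0.3035·V_3 - 0.303·V_2 = 0
  0.08586·V_4 - 0.05556·V_5 = 0.303
  0.06073·V_5 - 0.003704·V_1 - 0.05556·V_4 - 0.001471·V_6 = 0
  0.02753·V_6 - 0.02564·V_2 - 0.001471·V_5 = 0
Solving these 6 simultaneous equations (Gaussian elimination) gives:
  V_1 = 9.161 V, V_2 = 7.638 V, V_3 = 7.626 V, V_4 = 9.828 V
  V_5 = 9.734 V, V_6 = 7.635 V
I_R10 = (V_3 - V_7)/R10 = (7.626 - 0)/2000 = 0.003813 A
P_R10 = I_R10² × R10 = (0.003813)² × 2000 = 0.02907 W

Final answer: 0.02907 W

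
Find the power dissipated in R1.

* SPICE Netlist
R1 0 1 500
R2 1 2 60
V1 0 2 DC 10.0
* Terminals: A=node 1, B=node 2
Nodal analysis, taking node 2 as the 0 V reference.
Source V1 fixes V_0 = 10 V.
KCL at each unknown node (sum of currents leaving = 0; resistances in Ω):
  Node 1: (V_1 - 10)/500 + (V_1 - 0)/60 = 0
Collecting terms: 0.01867 × V_1 = 0.02  =>  V_1 = 1.071 V
I_R1 = (V_0 - V_1)/R1 = (10 - 1.071)/500 = 0.01786 A
P_R1 = I_R1² × R1 = (0.01786)² × 500 = 0.1594 W

Final answer: 0.1594 W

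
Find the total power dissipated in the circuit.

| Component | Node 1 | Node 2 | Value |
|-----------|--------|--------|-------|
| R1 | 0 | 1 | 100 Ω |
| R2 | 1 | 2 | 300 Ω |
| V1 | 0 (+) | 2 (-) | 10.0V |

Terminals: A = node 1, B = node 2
Nodal analysis, taking node 2 as the 0 V reference.
Source V1 fixes V_0 = 10 V.
KCL at each unknown node (sum of currents leaving = 0; resistances in Ω):
  Node 1: (V_1 - 10)/100 + (V_1 - 0)/300 = 0
Collecting terms: 0.01333 × V_1 = 0.1  =>  V_1 = 7.5 V
Power in each resistor, P = (ΔV)²/R:
  P_R1 = (10 - 7.5)²/100 = 0.0625 W
  P_R2 = (7.5 - 0)²/300 = 0.1875 W
P_total = P_R1 + P_R2 = 0.25 W

Final answer: 0.25 W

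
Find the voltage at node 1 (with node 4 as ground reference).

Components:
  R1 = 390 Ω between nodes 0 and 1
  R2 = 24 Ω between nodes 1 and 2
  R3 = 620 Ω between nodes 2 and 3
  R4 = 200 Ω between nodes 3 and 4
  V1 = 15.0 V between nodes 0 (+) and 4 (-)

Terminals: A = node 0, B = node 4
Nodal analysis, taking node 4 as the 0 V reference.
Source V1 fixes V_0 = 15 V.
KCL at each unknown node (sum of currents leaving = 0; resistances in Ω):
  Node 1: (V_1 - 15)/390 + (V_1 - V_2)/24 = 0
  Node 2: (V_2 - V_1)/24 + (V_2 - V_3)/620 = 0
  Node 3: (V_3 - V_2)/620 + (V_3 - 0)/200 = 0
Collecting terms (coefficients in siemens):
  0.04423·V_1 - 0.04167·V_2 = 0.03846
  0.04328·V_2 - 0.04167·V_1 - 0.001613·V_3 = 0
  0.006613·V_3 - 0.001613·V_2 = 0
Solving these 3 simultaneous equations (Gaussian elimination) gives:
  V_1 = 10.26 V, V_2 = 9.968 V, V_3 = 2.431 V
The requested potential is V_1 = 10.26 V.

Final answer: V_1 = 10.26 V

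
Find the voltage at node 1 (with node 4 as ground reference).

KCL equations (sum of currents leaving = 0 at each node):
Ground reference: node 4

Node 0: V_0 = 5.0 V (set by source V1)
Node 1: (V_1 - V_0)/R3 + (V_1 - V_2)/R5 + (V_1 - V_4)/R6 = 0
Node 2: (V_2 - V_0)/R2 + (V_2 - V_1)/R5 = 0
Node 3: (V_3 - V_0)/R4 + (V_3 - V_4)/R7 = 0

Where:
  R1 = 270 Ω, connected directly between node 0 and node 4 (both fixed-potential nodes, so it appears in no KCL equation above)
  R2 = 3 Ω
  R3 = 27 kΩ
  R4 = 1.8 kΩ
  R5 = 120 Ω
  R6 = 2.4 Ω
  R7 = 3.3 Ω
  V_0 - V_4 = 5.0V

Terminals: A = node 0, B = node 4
Nodal analysis, taking node 4 as the 0 V reference.
Source V1 fixes V_0 = 5 V.
KCL at each unknown node (sum of currents leaving = 0; resistances in Ω):
  Node 1: (V_1 - 5)/27000 + (V_1 - V_2)/120 + (V_1 - 0)/2.4 = 0
  Node 2: (V_2 - 5)/3 + (V_2 - V_1)/120 = 0
  Node 3: (V_3 - 5)/1800 + (V_3 - 0)/3.3 = 0
Collecting terms (coefficients in siemens):
  0.425·V_1 - 0.008333·V_2 = 0.0001852
  0.3417·V_2 - 0.008333·V_1 = 1.667
  0.3036·V_3 = 0.002778
Solving these 3 simultaneous equations (Gaussian elimination) gives:
  V_1 = 0.09612 V, V_2 = 4.88 V, V_3 = 0.00915 V
The requested potential is V_1 = 0.09612 V.

Final answer: V_1 = 0.09612 V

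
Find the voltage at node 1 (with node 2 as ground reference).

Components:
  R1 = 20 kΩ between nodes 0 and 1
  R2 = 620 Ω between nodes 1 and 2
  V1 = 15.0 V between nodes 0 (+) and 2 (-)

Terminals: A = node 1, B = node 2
Nodal analysis, taking node 2 as the 0 V reference.
Source V1 fixes V_0 = 15 V.
KCL at each unknown node (sum of currents leaving = 0; resistances in Ω):
  Node 1: (V_1 - 15)/20000 + (V_1 - 0)/620 = 0
Collecting terms: 0.001663 × V_1 = 0.00075  =>  V_1 = 0.451 V
The requested potential is V_1 = 0.451 V.

Final answer: V_1 = 0.451 V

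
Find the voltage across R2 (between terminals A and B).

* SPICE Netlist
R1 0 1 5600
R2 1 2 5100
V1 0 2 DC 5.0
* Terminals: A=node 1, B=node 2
R1 and R2 are in series across V1 (node 0 → node 1 → node 2), and the output A–B is taken across R2, so this is a voltage divider.
Series current: I = V1/(R1 + R2) = 5/(5600 + 5100) = 5/10700 = 0.0004673 A
V_R2 = I × R2 = V1 × R2/(R1 + R2) = 5 × 5100/10700 = 2.383 V

Final answer: 2.383 V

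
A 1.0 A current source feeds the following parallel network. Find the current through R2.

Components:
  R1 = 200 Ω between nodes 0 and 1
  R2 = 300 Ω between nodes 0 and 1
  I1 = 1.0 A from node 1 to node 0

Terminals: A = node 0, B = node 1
All resistors sit directly between nodes 0 and 1, so they are in parallel and share one voltage V; the full source current 1 A splits among them.
1/R_par = 1/200 + 1/300 = 0.008333 S  =>  R_par = 120 Ω
V = I × R_par = 1 × 120 = 120 V
I_R2 = V/R2 = 120/300 = 0.4 A

Final answer: 0.4 A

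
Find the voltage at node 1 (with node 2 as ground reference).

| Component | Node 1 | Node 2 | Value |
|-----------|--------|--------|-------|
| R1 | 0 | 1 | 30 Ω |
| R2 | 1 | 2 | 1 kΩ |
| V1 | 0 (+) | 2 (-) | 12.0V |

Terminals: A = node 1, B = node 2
Nodal analysis, taking node 2 as the 0 V reference.
Source V1 fixes V_0 = 12 V.
KCL at each unknown node (sum of currents leaving = 0; resistances in Ω):
  Node 1: (V_1 - 12)/30 + (V_1 - 0)/1000 = 0
Collecting terms: 0.03433 × V_1 = 0.4  =>  V_1 = 11.65 V
The requested potential is V_1 = 11.65 V.

Final answer: V_1 = 11.65 V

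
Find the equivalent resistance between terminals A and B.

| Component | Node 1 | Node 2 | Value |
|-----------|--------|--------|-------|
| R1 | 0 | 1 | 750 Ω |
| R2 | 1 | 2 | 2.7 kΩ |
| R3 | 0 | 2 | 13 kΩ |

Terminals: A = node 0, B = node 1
Reduce the network between node 0 (A) and node 1 (B) by series/parallel combination:
  Rs1 = R3 + R2 (series, joined only at node 2) = 13000 + 2700 = 15700 Ω
  Rp1 = R1 ‖ Rs1 (parallel, both between nodes 0 and 1) = 1/(1/750 + 1/15700) = 715.8 Ω
R_eq = 715.8 Ω

Final answer: 715.8 Ω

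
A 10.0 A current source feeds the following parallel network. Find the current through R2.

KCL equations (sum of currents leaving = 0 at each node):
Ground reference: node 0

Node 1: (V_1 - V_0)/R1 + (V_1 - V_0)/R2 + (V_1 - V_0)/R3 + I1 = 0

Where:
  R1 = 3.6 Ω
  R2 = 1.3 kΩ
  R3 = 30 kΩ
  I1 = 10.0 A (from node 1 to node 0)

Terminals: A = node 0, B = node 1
All resistors sit directly between nodes 0 and 1, so they are in parallel and share one voltage V; the full source current 10 A splits among them.
1/R_par = 1/3.6 + 1/1300 + 1/30000 = 0.2786 S  =>  R_par = 3.59 Ω
V = I × R_par = 10 × 3.59 = 35.9 V
I_R2 = V/R2 = 35.9/1300 = 0.02761 A

Final answer: 0.02761 A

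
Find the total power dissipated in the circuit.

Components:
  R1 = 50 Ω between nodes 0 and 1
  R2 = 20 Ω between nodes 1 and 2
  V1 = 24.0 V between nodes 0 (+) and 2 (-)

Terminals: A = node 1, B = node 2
Nodal analysis, taking node 2 as the 0 V reference.
Source V1 fixes V_0 = 24 V.
KCL at each unknown node (sum of currents leaving = 0; resistances in Ω):
  Node 1: (V_1 - 24)/50 + (V_1 - 0)/20 = 0
Collecting terms: 0.07 × V_1 = 0.48  =>  V_1 = 6.857 V
Power in each resistor, P = (ΔV)²/R:
  P_R1 = (24 - 6.857)²/50 = 5.878 W
  P_R2 = (6.857 - 0)²/20 = 2.351 W
P_total = P_R1 + P_R2 = 8.229 W

Final answer: 8.229 W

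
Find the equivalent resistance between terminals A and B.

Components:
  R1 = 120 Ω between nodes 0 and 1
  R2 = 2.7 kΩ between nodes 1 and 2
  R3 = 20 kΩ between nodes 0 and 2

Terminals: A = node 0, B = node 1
Reduce the network between node 0 (A) and node 1 (B) by series/parallel combination:
  Rs1 = R3 + R2 (series, joined only at node 2) = 20000 + 2700 = 22700 Ω
  Rp1 = R1 ‖ Rs1 (parallel, both between nodes 0 and 1) = 1/(1/120 + 1/22700) = 119.4 Ω
R_eq = 119.4 Ω

Final answer: 119.4 Ω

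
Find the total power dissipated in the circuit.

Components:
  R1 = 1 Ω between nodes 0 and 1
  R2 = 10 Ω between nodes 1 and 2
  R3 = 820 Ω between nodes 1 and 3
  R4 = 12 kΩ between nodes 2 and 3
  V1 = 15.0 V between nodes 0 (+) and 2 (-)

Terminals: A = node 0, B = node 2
Nodal analysis, taking node 2 as the 0 V reference.
Source V1 fixes V_0 = 15 V.
KCL at each unknown node (sum of currents leaving = 0; resistances in Ω):
  Node 1: (V_1 - 15)/1 + (V_1 - 0)/10 + (V_1 - V_3)/820 = 0
  Node 3: (V_3 - V_1)/820 + (V_3 - 0)/12000 = 0
Collecting terms (coefficients in siemens):
  1.101·V_1 - 0.00122·V_3 = 15
  0.001303·V_3 - 0.00122·V_1 = 0
Determinant D = (1.101)(0.001303) - (-0.00122)(-0.00122) = 0.001433
V_1 = [(15)(0.001303) - (-0.00122)(0)]/D = 13.64 V
V_3 = [(1.101)(0) - (15)(-0.00122)]/D = 12.76 V
Power in each resistor, P = (ΔV)²/R:
  P_R1 = (15 - 13.64)²/1 = 1.862 W
  P_R2 = (13.64 - 0)²/10 = 18.59 W
  P_R3 = (13.64 - 12.76)²/820 = 0.0009276 W
  P_R4 = (0 - 12.76)²/12000 = 0.01358 W
P_total = P_R1 + P_R2 + P_R3 + P_R4 = 20.47 W

Final answer: 20.47 W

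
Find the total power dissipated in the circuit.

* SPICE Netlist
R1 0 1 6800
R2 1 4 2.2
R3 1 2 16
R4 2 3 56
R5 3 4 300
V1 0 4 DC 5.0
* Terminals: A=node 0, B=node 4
Nodal analysis, taking node 4 as the 0 V reference.
Source V1 fixes V_0 = 5 V.
KCL at each unknown node (sum of currents leaving = 0; resistances in Ω):
  Node 1: (V_1 - 5)/6800 + (V_1 - 0)/2.2 + (V_1 - V_2)/16 = 0
  Node 2: (V_2 - V_1)/16 + (V_2 - V_3)/56 = 0
  Node 3: (V_3 - V_2)/56 + (V_3 - 0)/300 = 0
Collecting terms (coefficients in siemens):
  0.5172·V_1 - 0.0625·V_2 = 0.0007353
  0.08036·V_2 - 0.0625·V_1 - 0.01786·V_3 = 0
  0.02119·V_3 - 0.01786·V_2 = 0
Solving these 3 simultaneous equations (Gaussian elimination) gives:
  V_1 = 0.001608 V, V_2 = 0.001538 V, V_3 = 0.001296 V
Power in each resistor, P = (ΔV)²/R:
  P_R1 = (5 - 0.001608)²/6800 = 0.003674 W
  P_R2 = (0.001608 - 0)²/2.2 = 0.000001175 W
  P_R3 = (0.001608 - 0.001538)²/16 = 0.0000000002988 W
  P_R4 = (0.001538 - 0.001296)²/56 = 0.000000001046 W
  P_R5 = (0.001296 - 0)²/300 = 0.000000005603 W
P_total = P_R1 + P_R2 + P_R3 + P_R4 + P_R5 = 0.003675 W

Final answer: 0.003675 W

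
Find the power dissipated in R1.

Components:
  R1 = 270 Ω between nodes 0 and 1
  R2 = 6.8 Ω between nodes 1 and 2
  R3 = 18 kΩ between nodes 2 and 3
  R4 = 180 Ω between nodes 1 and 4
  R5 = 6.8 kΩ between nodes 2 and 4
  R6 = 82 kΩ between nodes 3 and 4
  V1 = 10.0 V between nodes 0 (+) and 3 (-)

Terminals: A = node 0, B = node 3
Nodal analysis, taking node 3 as the 0 V reference.
Source V1 fixes V_0 = 10 V.
KCL at each unknown node (sum of currents leaving = 0; resistances in Ω):
  Node 1: (V_1 - 10)/270 + (V_1 - V_2)/6.8 + (V_1 - V_4)/180 = 0
  Node 2: (V_2 - V_1)/6.8 + (V_2 - 0)/18000 + (V_2 - V_4)/6800 = 0
  Node 4: (V_4 - V_1)/180 + (V_4 - V_2)/6800 + (V_4 - 0)/82000 = 0
Collecting terms (coefficients in siemens):
  0.1563·V_1 - 0.1471·V_2 - 0.005556·V_4 = 0.03704
  0.1473·V_2 - 0.1471·V_1 - 0.0001471·V_4 = 0
  0.005715·V_4 - 0.005556·V_1 - 0.0001471·V_2 = 0
Solving these 3 simultaneous equations (Gaussian elimination) gives:
  V_1 = 9.82 V, V_2 = 9.817 V, V_4 = 9.799 V
I_R1 = (V_0 - V_1)/R1 = (10 - 9.82)/270 = 0.0006649 A
P_R1 = I_R1² × R1 = (0.0006649)² × 270 = 0.0001194 W

Final answer: 0.0001194 W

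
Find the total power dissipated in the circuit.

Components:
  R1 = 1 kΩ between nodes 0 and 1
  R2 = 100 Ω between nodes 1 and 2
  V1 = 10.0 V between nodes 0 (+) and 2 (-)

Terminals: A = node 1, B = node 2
Nodal analysis, taking node 2 as the 0 V reference.
Source V1 fixes V_0 = 10 V.
KCL at each unknown node (sum of currents leaving = 0; resistances in Ω):
  Node 1: (V_1 - 10)/1000 + (V_1 - 0)/100 = 0
Collecting terms: 0.011 × V_1 = 0.01  =>  V_1 = 0.9091 V
Power in each resistor, P = (ΔV)²/R:
  P_R1 = (10 - 0.9091)²/1000 = 0.08264 W
  P_R2 = (0.9091 - 0)²/100 = 0.008264 W
P_total = P_R1 + P_R2 = 0.09091 W

Final answer: 0.09091 W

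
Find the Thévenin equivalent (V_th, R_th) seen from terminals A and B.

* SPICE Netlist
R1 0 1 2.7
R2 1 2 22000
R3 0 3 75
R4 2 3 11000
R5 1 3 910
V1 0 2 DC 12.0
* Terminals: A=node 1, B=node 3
Step 1 — V_th is the open-circuit voltage V_A - V_B (nothing connected across the terminals).
Nodal analysis, taking node 2 as the 0 V reference.
Source V1 fixes V_0 = 12 V.
KCL at each unknown node (sum of currents leaving = 0; resistances in Ω):
  Node 1: (V_1 - 12)/2.7 + (V_1 - 0)/22000 + (V_1 - V_3)/910 = 0
  Node 3: (V_3 - 12)/75 + (V_3 - 0)/11000 + (V_3 - V_1)/910 = 0
Collecting terms (coefficients in siemens):
  0.3715·V_1 - 0.001099·V_3 = 4.444
  0.01452·V_3 - 0.001099·V_1 = 0.16
Determinant D = (0.3715)(0.01452) - (-0.001099)(-0.001099) = 0.005394
V_1 = [(4.444)(0.01452) - (-0.001099)(0.16)]/D = 12 V
V_3 = [(0.3715)(0.16) - (4.444)(-0.001099)]/D = 11.92 V
V_th = V_1 - V_3 = 12 - 11.92 = 0.07355 V
Step 2 — R_th: zero the source — replace V1 by a short circuit (node 2 merges into node 0) — and find the resistance seen between A (node 1) and B (node 3).
Reduce the network between node 1 (A) and node 3 (B) by series/parallel combination:
  Rp1 = R1 ‖ R2 (parallel, both between nodes 0 and 1) = 1/(1/2.7 + 1/22000) = 2.7 Ω
  Rp2 = R3 ‖ R4 (parallel, both between nodes 0 and 3) = 1/(1/75 + 1/11000) = 74.49 Ω
  Rs1 = Rp1 + Rp2 (series, joined only at node 0) = 2.7 + 74.49 = 77.19 Ω
  Rp3 = R5 ‖ Rs1 (parallel, both between nodes 1 and 3) = 1/(1/910 + 1/77.19) = 71.16 Ω
R_th = 71.16 Ω

Final answer: V_th = 0.07355 V, R_th = 71.16 Ω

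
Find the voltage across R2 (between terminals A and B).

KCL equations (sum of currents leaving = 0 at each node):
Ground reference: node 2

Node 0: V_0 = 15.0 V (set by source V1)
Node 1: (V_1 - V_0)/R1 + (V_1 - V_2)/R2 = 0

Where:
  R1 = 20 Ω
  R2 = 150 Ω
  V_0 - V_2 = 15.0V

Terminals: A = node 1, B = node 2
R1 and R2 are in series across V1 (node 0 → node 1 → node 2), and the output A–B is taken across R2, so this is a voltage divider.
Series current: I = V1/(R1 + R2) = 15/(20 + 150) = 15/170 = 0.08824 A
V_R2 = I × R2 = V1 × R2/(R1 + R2) = 15 × 150/170 = 13.24 V

Final answer: 13.24 V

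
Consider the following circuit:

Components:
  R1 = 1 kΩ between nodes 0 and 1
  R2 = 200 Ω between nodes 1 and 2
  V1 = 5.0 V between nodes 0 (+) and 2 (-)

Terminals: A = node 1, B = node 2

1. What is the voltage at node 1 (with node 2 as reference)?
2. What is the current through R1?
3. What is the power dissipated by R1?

Nodal analysis, taking node 2 as the 0 V reference.
Source V1 fixes V_0 = 5 V.
KCL at each unknown node (sum of currents leaving = 0; resistances in Ω):
  Node 1: (V_1 - 5)/1000 + (V_1 - 0)/200 = 0
Collecting terms: 0.006 × V_1 = 0.005  =>  V_1 = 0.8333 V
Part 1:
  Read off the nodal solution: V_1 = 0.8333 V
Part 2:
  I_R1 = (V_0 - V_1)/R1 = (5 - 0.8333)/1000 = 0.004167 A
  Magnitude: I_R1 = 0.004167 A
Part 3:
  I_R1 = (V_0 - V_1)/R1 = (5 - 0.8333)/1000 = 0.004167 A
  P_R1 = I_R1² × R1 = (0.004167)² × 1000 = 0.01736 W

Final answers:
1. V_1 = 0.8333 V
2. I_R1 = 0.004167 A
3. P_R1 = 0.01736 W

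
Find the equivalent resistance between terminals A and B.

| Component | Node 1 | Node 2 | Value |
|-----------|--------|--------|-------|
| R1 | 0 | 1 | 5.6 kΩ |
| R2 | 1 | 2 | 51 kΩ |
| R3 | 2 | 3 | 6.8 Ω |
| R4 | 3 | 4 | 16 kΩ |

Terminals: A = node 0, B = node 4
Reduce the network between node 0 (A) and node 4 (B) by series/parallel combination:
  Rs1 = R1 + R2 (series, joined only at node 1) = 5600 + 51000 = 56600 Ω
  Rs2 = R3 + Rs1 (series, joined only at node 2) = 6.8 + 56600 = 56610 Ω
  Rs3 = R4 + Rs2 (series, joined only at node 3) = 16000 + 56610 = 72610 Ω
R_eq = 72.61 kΩ

Final answer: 72.61 kΩ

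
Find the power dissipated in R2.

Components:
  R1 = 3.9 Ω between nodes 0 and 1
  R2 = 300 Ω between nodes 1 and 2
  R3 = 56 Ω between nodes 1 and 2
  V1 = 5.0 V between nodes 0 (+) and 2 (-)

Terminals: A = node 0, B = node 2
Nodal analysis, taking node 2 as the 0 V reference.
Source V1 fixes V_0 = 5 V.
KCL at each unknown node (sum of currents leaving = 0; resistances in Ω):
  Node 1: (V_1 - 5)/3.9 + (V_1 - 0)/300 + (V_1 - 0)/56 = 0
Collecting terms: 0.2776 × V_1 = 1.282  =>  V_1 = 4.618 V
I_R2 = (V_1 - V_2)/R2 = (4.618 - 0)/300 = 0.01539 A
P_R2 = I_R2² × R2 = (0.01539)² × 300 = 0.0711 W

Final answer: 0.0711 W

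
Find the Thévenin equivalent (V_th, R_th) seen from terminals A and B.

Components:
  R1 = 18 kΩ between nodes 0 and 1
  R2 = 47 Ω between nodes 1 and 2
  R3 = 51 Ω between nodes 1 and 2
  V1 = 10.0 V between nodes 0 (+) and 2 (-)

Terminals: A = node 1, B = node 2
Step 1 — V_th is the open-circuit voltage V_A - V_B (nothing connected across the terminals).
Nodal analysis, taking node 2 as the 0 V reference.
Source V1 fixes V_0 = 10 V.
KCL at each unknown node (sum of currents leaving = 0; resistances in Ω):
  Node 1: (V_1 - 10)/18000 + (V_1 - 0)/47 + (V_1 - 0)/51 = 0
Collecting terms: 0.04094 × V_1 = 0.0005556  =>  V_1 = 0.01357 V
V_th = V_1 - V_2 = 0.01357 - 0 = 0.01357 V
Step 2 — R_th: zero the source — replace V1 by a short circuit (node 2 merges into node 0) — and find the resistance seen between A (node 1) and B (node 0).
Reduce the network between node 1 (A) and node 0 (B) by series/parallel combination:
  Rp1 = R1 ‖ R2 ‖ R3 (parallel, all between nodes 0 and 1) = 1/(1/18000 + 1/47 + 1/51) = 24.43 Ω
R_th = 24.43 Ω

Final answer: V_th = 0.01357 V, R_th = 24.43 Ω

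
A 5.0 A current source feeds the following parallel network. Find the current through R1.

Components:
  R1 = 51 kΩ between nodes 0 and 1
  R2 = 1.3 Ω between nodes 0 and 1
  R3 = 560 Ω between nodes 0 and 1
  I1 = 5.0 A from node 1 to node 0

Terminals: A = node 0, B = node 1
All resistors sit directly between nodes 0 and 1, so they are in parallel and share one voltage V; the full source current 5 A splits among them.
1/R_par = 1/51000 + 1/1.3 + 1/560 = 0.771 S  =>  R_par = 1.297 Ω
V = I × R_par = 5 × 1.297 = 6.485 V
I_R1 = V/R1 = 6.485/51000 = 0.0001272 A

Final answer: 0.0001272 A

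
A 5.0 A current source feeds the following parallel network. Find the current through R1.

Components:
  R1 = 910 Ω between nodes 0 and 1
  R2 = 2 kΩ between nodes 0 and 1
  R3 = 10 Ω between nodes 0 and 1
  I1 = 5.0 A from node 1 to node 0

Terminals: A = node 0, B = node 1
All resistors sit directly between nodes 0 and 1, so they are in parallel and share one voltage V; the full source current 5 A splits among them.
1/R_par = 1/910 + 1/2000 + 1/10 = 0.1016 S  =>  R_par = 9.843 Ω
V = I × R_par = 5 × 9.843 = 49.21 V
I_R1 = V/R1 = 49.21/910 = 0.05408 A

Final answer: 0.05408 A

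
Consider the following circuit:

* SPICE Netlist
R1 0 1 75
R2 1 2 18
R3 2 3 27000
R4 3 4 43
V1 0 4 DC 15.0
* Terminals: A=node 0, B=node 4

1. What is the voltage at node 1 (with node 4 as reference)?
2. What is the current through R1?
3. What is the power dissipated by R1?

Nodal analysis, taking node 4 as the 0 V reference.
Source V1 fixes V_0 = 15 V.
KCL at each unknown node (sum of currents leaving = 0; resistances in Ω):
  Node 1: (V_1 - 15)/75 + (V_1 - V_2)/18 = 0
  Node 2: (V_2 - V_1)/18 + (V_2 - V_3)/27000 = 0
  Node 3: (V_3 - V_2)/27000 + (V_3 - 0)/43 = 0
Collecting terms (coefficients in siemens):
  0.06889·V_1 - 0.05556·V_2 = 0.2
  0.05559·V_2 - 0.05556·V_1 - 0.00003704·V_3 = 0
  0.02329·V_3 - 0.00003704·V_2 = 0
Solving these 3 simultaneous equations (Gaussian elimination) gives:
  V_1 = 14.96 V, V_2 = 14.95 V, V_3 = 0.02377 V
Part 1:
  Read off the nodal solution: V_1 = 14.96 V
Part 2:
  I_R1 = (V_0 - V_1)/R1 = (15 - 14.96)/75 = 0.0005528 A
  Magnitude: I_R1 = 0.0005528 A
Part 3:
  I_R1 = (V_0 - V_1)/R1 = (15 - 14.96)/75 = 0.0005528 A
  P_R1 = I_R1² × R1 = (0.0005528)² × 75 = 0.00002292 W

Final answers:
1. V_1 = 14.96 V
2. I_R1 = 0.0005528 A
3. P_R1 = 2.292e-05 W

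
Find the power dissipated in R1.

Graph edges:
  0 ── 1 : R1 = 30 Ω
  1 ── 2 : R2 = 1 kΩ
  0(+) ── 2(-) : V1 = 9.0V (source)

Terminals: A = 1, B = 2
Nodal analysis, taking node 2 as the 0 V reference.
Source V1 fixes V_0 = 9 V.
KCL at each unknown node (sum of currents leaving = 0; resistances in Ω):
  Node 1: (V_1 - 9)/30 + (V_1 - 0)/1000 = 0
Collecting terms: 0.03433 × V_1 = 0.3  =>  V_1 = 8.738 V
I_R1 = (V_0 - V_1)/R1 = (9 - 8.738)/30 = 0.008738 A
P_R1 = I_R1² × R1 = (0.008738)² × 30 = 0.002291 W

Final answer: 0.002291 W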